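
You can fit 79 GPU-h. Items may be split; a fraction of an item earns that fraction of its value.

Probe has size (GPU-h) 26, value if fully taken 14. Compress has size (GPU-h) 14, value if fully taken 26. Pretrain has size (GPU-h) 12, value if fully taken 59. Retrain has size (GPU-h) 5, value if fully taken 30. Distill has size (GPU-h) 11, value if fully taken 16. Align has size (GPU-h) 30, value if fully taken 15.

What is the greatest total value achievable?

Best value per unit of size first: Retrain 30/5≈6, Pretrain 59/12≈4.92, Compress 26/14≈1.86, Distill 16/11≈1.45, Probe 14/26≈0.538, Align 15/30≈0.5.
All 5 GPU-h of Retrain fit (value 30) — 74 remain.
Take all of Pretrain (12 GPU-h, value 59) — 62 GPU-h left.
All 14 GPU-h of Compress fit (value 26) — 48 remain.
Distill: take in full, 11 GPU-h for value 16 — 37 left.
All 26 GPU-h of Probe fit (value 14) — 11 remain.
11 GPU-h left: a 11/30 share of Align gives 15×11/30 = 5.5.
Total value = 150.5.

150.5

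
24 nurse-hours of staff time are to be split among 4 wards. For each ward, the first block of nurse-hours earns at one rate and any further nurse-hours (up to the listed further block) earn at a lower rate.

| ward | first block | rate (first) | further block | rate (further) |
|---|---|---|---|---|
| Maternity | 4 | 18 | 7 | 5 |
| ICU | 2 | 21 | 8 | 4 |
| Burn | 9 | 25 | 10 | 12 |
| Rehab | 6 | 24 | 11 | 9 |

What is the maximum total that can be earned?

Order all 8 blocks by rate: Burn/T1 25 > Rehab/T1 24 > ICU/T1 21 > Maternity/T1 18 > Burn/T2 12 > Rehab/T2 9 > Maternity/T2 5 > ICU/T2 4.
Fill Burn T1 block (9 at 25) ; 15 left.
Rehab/T1 (24): +6 ; 9 left.
Fill ICU T1 block (2 at 21) ; 7 left.
Maternity T1 at 18: fill all 4 ; 3 left.
3 remain; put them into Burn T2 at 12.
Total = 25×9 + 24×6 + 21×2 + 18×4 + 12×3 = 519.

519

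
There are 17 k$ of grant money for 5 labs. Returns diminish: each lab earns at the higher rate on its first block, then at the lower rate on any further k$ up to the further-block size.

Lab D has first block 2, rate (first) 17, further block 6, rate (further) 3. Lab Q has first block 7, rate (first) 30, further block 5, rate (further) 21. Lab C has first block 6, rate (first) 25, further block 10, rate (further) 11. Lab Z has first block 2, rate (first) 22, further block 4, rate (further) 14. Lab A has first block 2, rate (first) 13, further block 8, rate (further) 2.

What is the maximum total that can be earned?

Rank every tier by rate: Lab Q/tier1 30 > Lab C/tier1 25 > Lab Z/tier1 22 > Lab Q/tier2 21 > Lab D/tier1 17 > Lab Z/tier2 14 > Lab A/tier1 13 > Lab C/tier2 11 > Lab D/tier2 3 > Lab A/tier2 2.
Lab Q/tier1 (30): +7 ; 10 left.
Lab C/tier1 (25): +6 ; 4 left.
Lab Z tier1 at 22: fill all 2 ; 2 left.
Lab Q/tier2: +2 of 5 at 21; pool empty.
Total = 30×7 + 25×6 + 22×2 + 21×2 = 446.

446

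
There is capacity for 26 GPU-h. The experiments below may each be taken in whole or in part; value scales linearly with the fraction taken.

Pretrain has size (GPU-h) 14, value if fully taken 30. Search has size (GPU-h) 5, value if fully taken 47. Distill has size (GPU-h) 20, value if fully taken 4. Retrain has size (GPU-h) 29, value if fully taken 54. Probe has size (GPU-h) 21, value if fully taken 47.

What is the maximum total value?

Best value per unit of size first: Search 47/5≈9.4, Probe 47/21≈2.24, Pretrain 30/14≈2.14, Retrain 54/29≈1.86, Distill 4/20≈0.2.
Take all of Search (5 GPU-h, value 47) ; 21 GPU-h left.
All 21 GPU-h of Probe fit (value 47) ; 0 remain.
Total value = 94.

94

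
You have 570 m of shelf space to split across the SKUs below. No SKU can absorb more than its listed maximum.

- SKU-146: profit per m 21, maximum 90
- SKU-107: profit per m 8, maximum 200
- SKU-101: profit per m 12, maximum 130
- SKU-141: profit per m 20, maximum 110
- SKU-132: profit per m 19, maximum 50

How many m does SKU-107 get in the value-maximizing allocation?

190

Rank by profit per m: SKU-146 21 > SKU-141 20 > SKU-132 19 > SKU-101 12 > SKU-107 8.
Give SKU-146 90 to hit its cap of 90 ; 480 left.
SKU-141 takes 110 to reach its cap of 110 ; 370 left.
Give SKU-132 50 to hit its cap of 50 ; 320 left.
SKU-101: +130 to 130 (cap) ; 190 left.
Only 190 left; SKU-107 takes them to reach 190.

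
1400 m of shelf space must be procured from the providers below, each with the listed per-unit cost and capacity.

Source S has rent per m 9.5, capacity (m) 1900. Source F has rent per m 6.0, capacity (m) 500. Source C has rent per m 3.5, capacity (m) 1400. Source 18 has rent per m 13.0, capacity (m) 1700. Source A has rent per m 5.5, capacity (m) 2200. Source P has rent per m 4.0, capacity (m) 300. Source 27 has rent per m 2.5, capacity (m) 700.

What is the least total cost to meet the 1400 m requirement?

4200

Fill from the cheapest provider first.
Source 27 (2.5): use full 700 ; 700 m to go.
Take 700 from Source C at 3.5 to finish.
Source P, Source A, Source F, Source S, Source 18: unused.
Cost = 700×2.5 + 700×3.5 = 4200.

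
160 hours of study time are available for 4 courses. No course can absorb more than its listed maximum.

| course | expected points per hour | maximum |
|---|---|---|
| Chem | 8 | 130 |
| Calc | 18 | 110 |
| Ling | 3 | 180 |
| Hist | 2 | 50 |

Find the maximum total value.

2380

Rank by expected points per hour: Calc 18 > Chem 8 > Ling 3 > Hist 2.
Calc: +110 to 110 (cap) — 50 left.
Chem: +50 (room for 130) → 50. Pool exhausted.
Total = 8×50 + 18×110 = 2380.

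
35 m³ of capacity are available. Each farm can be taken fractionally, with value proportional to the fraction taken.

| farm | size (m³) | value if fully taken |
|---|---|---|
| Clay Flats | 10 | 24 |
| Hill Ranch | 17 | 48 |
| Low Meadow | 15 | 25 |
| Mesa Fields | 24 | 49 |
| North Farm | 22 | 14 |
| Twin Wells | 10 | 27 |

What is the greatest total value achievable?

Rank by value-to-size ratio: Hill Ranch 48/17≈2.82, Twin Wells 27/10≈2.7, Clay Flats 24/10≈2.4, Mesa Fields 49/24≈2.04, Low Meadow 25/15≈1.67, North Farm 14/22≈0.636.
Take all of Hill Ranch (17 m³, value 48) — 18 m³ left.
Take all of Twin Wells (10 m³, value 27) — 8 m³ left.
Only 8 m³ remain; take 8/10 of Clay Flats for value 24×8/10 = 19.2.
Total value = 94.2.

94.2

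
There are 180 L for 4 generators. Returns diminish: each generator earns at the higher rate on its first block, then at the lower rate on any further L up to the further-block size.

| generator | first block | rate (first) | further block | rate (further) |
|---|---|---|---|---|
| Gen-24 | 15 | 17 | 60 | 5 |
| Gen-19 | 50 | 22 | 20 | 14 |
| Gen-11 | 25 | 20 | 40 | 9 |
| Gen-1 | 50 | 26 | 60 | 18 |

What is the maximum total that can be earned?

3890

Rank every tier by rate: Gen-1/tier1 26 > Gen-19/tier1 22 > Gen-11/tier1 20 > Gen-1/tier2 18 > Gen-24/tier1 17 > Gen-19/tier2 14 > Gen-11/tier2 9 > Gen-24/tier2 5.
Gen-1/tier1 (26): +50 — 130 left.
Fill Gen-19 tier1 block (50 at 22) — 80 left.
Gen-11 tier1 at 20: fill all 25 — 55 left.
Gen-1 tier2 at 18: only 55 left, fill 55.
Total = 26×50 + 22×50 + 20×25 + 18×55 = 3890.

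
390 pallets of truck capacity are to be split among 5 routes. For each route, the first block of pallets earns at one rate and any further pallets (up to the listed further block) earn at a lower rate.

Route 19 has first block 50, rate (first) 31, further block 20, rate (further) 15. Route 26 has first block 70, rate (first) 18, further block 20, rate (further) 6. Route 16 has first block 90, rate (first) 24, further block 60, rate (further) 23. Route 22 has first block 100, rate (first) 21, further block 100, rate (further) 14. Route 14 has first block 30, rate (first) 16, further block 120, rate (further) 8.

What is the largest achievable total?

8770

Treat each block as its own option and order by rate: Route 19/first 31 > Route 16/first 24 > Route 16/second 23 > Route 22/first 21 > Route 26/first 18 > Route 14/first 16 > Route 19/second 15 > Route 22/second 14 > Route 14/second 8 > Route 26/second 6.
Fill Route 19 first block (50 at 31) — 340 left.
Route 16/first (24): +90 — 250 left.
Route 16/second (23): +60 — 190 left.
Route 22 first at 21: fill all 100 — 90 left.
Fill Route 26 first block (70 at 18) — 20 left.
20 remain; put them into Route 14 first at 16.
Total = 31×50 + 24×90 + 23×60 + 21×100 + 18×70 + 16×20 = 8770.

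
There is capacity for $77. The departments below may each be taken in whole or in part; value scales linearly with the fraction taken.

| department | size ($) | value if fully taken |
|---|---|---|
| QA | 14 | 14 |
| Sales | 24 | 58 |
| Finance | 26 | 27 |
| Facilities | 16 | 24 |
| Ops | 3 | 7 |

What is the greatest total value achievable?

124

Best value per unit of size first: Sales 58/24≈2.42, Ops 7/3≈2.33, Facilities 24/16≈1.5, Finance 27/26≈1.04, QA 14/14≈1.
Take all of Sales (24 $, value 58) — 53 $ left.
Take all of Ops (3 $, value 7) — 50 $ left.
Facilities: take in full, 16 $ for value 24 — 34 left.
Take all of Finance (26 $, value 27) — 8 $ left.
8 $ left: a 8/14 share of QA gives 14×8/14 = 8.
Total value = 124.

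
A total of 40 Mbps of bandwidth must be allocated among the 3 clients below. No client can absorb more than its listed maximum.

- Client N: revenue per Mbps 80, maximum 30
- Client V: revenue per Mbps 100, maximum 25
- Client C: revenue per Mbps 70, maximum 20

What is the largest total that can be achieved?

Rank by revenue per Mbps: Client V 100 > Client N 80 > Client C 70.
Client V: +25 to 25 (cap) → 15 left.
Only 15 left; Client N takes them to reach 15.
Total = 80×15 + 100×25 = 3700.

3700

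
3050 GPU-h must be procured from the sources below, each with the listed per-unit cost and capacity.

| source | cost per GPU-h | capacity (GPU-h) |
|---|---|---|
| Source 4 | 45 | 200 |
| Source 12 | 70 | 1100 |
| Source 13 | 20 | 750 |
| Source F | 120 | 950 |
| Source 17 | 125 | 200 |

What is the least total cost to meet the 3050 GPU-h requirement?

Cheapest first:
Take 750 from Source 13 at 20 ; need 2300 more.
Source 4 at 45: take all 200 GPU-h ; 2100 still needed.
Take 1100 from Source 12 at 70 ; need 1000 more.
Take 950 from Source F at 120 ; need 50 more.
Take 50 from Source 17 at 125 to finish.
Cost = 750×20 + 200×45 + 1100×70 + 950×120 + 50×125 = 221250.

221250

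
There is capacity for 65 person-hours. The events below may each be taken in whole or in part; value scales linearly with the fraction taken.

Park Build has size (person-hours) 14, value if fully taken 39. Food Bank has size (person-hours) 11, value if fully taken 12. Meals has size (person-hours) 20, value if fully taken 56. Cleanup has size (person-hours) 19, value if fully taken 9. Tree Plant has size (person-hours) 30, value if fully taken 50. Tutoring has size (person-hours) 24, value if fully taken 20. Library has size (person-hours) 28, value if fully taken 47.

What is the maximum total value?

Rank by value-to-size ratio: Meals 56/20≈2.8, Park Build 39/14≈2.79, Library 47/28≈1.68, Tree Plant 50/30≈1.67, Food Bank 12/11≈1.09, Tutoring 20/24≈0.833, Cleanup 9/19≈0.474.
Meals: take in full, 20 person-hours for value 56 → 45 left.
Take all of Park Build (14 person-hours, value 39) → 31 person-hours left.
Library: take in full, 28 person-hours for value 47 → 3 left.
Only 3 person-hours remain; take 3/30 of Tree Plant for value 50×3/30 = 5.
Total value = 147.

147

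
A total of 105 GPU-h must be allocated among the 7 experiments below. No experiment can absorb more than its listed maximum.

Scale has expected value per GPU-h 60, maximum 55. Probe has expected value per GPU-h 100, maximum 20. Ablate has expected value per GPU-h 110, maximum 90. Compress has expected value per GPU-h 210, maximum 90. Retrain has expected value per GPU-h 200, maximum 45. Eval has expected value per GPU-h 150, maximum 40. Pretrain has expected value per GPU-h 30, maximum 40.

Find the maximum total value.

21900

Rank by expected value per GPU-h: Compress 210 > Retrain 200 > Eval 150 > Ablate 110 > Probe 100 > Scale 60 > Pretrain 30.
Compress takes 90 to reach its cap of 90 → 15 left.
Only 15 left; Retrain takes them to reach 15.
Total = 210×90 + 200×15 = 21900.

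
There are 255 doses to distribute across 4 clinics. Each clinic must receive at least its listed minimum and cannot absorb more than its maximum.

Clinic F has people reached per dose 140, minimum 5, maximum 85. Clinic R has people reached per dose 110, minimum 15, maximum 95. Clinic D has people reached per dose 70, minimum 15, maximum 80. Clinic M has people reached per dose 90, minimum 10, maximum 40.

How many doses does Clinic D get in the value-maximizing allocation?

35

Meeting every minimum uses 5+15+15+10 = 45 doses, leaving 210.
Rank by people reached per dose: Clinic F 140 > Clinic R 110 > Clinic M 90 > Clinic D 70.
Give Clinic F 80 more to hit its cap of 85 — 130 left.
Give Clinic R 80 more to hit its cap of 95 — 50 left.
Clinic M takes 30 more to reach its cap of 40 — 20 left.
Clinic D has room for 65 more but only 20 remain, so it gets 35.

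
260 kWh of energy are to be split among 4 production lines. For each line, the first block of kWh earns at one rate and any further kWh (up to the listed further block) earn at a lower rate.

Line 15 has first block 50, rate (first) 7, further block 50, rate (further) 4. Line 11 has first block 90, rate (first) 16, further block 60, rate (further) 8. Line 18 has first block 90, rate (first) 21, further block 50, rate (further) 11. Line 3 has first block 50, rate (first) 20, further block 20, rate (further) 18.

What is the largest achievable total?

Treat each block as its own option and order by rate: Line 18/T1 21 > Line 3/T1 20 > Line 3/T2 18 > Line 11/T1 16 > Line 18/T2 11 > Line 11/T2 8 > Line 15/T1 7 > Line 15/T2 4.
Line 18/T1 (21): +90 — 170 left.
Line 3 T1 at 20: fill all 50 — 120 left.
Line 3 T2 at 18: fill all 20 — 100 left.
Line 11/T1 (16): +90 — 10 left.
10 remain; put them into Line 18 T2 at 11.
Total = 21×90 + 20×50 + 18×20 + 16×90 + 11×10 = 4800.

4800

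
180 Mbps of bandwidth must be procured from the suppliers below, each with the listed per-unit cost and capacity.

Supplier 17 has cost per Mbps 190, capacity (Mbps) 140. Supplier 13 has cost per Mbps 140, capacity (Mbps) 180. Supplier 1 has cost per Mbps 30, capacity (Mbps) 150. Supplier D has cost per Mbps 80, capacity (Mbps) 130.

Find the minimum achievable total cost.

Use suppliers in increasing cost order.
Supplier 1 at 30: take all 150 Mbps ; 30 still needed.
Supplier D at 80: take 30 of its 130 ; requirement met.
Supplier 13, Supplier 17: unused.
Cost = 150×30 + 30×80 = 6900.

6900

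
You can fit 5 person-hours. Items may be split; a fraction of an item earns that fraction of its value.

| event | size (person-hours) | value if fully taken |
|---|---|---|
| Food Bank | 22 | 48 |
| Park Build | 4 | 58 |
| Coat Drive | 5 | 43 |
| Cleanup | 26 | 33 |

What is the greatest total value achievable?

Rank by value-to-size ratio: Park Build 58/4≈14.5, Coat Drive 43/5≈8.6, Food Bank 48/22≈2.18, Cleanup 33/26≈1.27.
Take all of Park Build (4 person-hours, value 58) → 1 person-hours left.
1 person-hours left: a 1/5 share of Coat Drive gives 43×1/5 = 8.6.
Total value = 66.6.

66.6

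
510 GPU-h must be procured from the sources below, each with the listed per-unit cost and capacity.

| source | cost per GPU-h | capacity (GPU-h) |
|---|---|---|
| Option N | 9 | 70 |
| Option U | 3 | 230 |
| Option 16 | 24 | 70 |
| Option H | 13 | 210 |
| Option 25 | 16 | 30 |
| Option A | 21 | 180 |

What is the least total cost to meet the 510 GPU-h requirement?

Fill from the cheapest source first.
Option U at 3: take all 230 GPU-h — 280 still needed.
Take 70 from Option N at 9 — need 210 more.
Take 210 from Option H at 13 — need 0 more.
Option 25, Option A, Option 16: unused.
Cost = 230×3 + 70×9 + 210×13 = 4050.

4050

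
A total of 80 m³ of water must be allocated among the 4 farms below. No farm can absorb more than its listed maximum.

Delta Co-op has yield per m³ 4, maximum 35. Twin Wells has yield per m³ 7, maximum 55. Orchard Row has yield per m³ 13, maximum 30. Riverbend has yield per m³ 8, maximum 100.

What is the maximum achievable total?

Order the farms by yield per m³: Orchard Row 13 > Riverbend 8 > Twin Wells 7 > Delta Co-op 4.
Orchard Row takes 30 to reach its cap of 30 — 50 left.
Only 50 left; Riverbend takes them to reach 50.
Total = 13×30 + 8×50 = 790.

790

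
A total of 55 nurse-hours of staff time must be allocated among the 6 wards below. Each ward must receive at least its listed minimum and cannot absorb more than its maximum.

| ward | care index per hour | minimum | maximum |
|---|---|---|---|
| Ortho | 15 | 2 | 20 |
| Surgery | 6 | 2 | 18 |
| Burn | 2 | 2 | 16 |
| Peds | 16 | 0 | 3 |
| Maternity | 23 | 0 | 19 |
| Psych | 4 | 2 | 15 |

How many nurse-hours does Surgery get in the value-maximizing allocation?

Meeting every minimum uses 2+2+2+0+0+2 = 8 nurse-hours, leaving 47.
Rank by care index per hour: Maternity 23 > Peds 16 > Ortho 15 > Surgery 6 > Psych 4 > Burn 2.
Maternity takes 19 more to reach its cap of 19 → 28 left.
Give Peds 3 more to hit its cap of 3 → 25 left.
Ortho: +18 to 20 (cap) → 7 left.
Only 7 left; Surgery takes them to reach 9.

9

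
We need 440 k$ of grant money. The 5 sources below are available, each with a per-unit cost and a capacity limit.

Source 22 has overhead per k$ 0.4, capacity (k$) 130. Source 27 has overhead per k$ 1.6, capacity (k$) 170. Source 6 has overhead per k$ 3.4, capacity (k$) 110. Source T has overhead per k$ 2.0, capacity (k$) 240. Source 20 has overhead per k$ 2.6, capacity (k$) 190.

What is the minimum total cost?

604

Use sources in increasing cost order.
Source 22 (0.4): use full 130 → 310 k$ to go.
Take 170 from Source 27 at 1.6 → need 140 more.
Take 140 from Source T at 2.0 to finish.
Source 20, Source 6: unused.
Cost = 130×0.4 + 170×1.6 + 140×2.0 = 604.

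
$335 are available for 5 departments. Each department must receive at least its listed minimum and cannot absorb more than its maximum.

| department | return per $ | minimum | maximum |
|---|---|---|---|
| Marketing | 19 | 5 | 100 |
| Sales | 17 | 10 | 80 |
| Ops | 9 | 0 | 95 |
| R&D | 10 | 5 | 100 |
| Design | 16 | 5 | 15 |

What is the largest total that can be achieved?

Meeting every minimum uses 5+10+0+5+5 = 25 $, leaving 310.
Order the departments by return per $: Marketing 19 > Sales 17 > Design 16 > R&D 10 > Ops 9.
Give Marketing 95 more to hit its cap of 100 — 215 left.
Sales: +70 to 80 (cap) — 145 left.
Design: +10 to 15 (cap) — 135 left.
R&D: +95 to 100 (cap) — 40 left.
Only 40 left; Ops takes them to reach 40.
Total = 19×100 + 17×80 + 9×40 + 10×100 + 16×15 = 4860.

4860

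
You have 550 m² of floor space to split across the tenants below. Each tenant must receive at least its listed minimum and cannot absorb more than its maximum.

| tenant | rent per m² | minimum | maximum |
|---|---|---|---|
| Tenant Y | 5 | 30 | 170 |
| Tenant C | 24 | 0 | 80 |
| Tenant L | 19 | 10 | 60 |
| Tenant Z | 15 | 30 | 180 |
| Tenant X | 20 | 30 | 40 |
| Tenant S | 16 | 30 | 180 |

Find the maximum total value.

9290

Meeting every minimum uses 30+0+10+30+30+30 = 130 m², leaving 420.
Rank by rent per m²: Tenant C 24 > Tenant X 20 > Tenant L 19 > Tenant S 16 > Tenant Z 15 > Tenant Y 5.
Give Tenant C 80 more to hit its cap of 80 — 340 left.
Give Tenant X 10 more to hit its cap of 40 — 330 left.
Tenant L: +50 to 60 (cap) — 280 left.
Tenant S: +150 to 180 (cap) — 130 left.
Only 130 left; Tenant Z takes them to reach 160.
Total = 5×30 + 24×80 + 19×60 + 15×160 + 20×40 + 16×180 = 9290.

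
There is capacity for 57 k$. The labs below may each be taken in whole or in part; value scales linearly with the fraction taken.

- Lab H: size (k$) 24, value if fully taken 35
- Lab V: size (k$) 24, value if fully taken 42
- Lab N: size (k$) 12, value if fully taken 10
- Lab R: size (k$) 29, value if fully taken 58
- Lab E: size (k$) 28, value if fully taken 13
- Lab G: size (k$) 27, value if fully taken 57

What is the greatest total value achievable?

Rank by value-to-size ratio: Lab G 57/27≈2.11, Lab R 58/29≈2, Lab V 42/24≈1.75, Lab H 35/24≈1.46, Lab N 10/12≈0.833, Lab E 13/28≈0.464.
All 27 k$ of Lab G fit (value 57) → 30 remain.
Lab R: take in full, 29 k$ for value 58 → 1 left.
Fill the last 1 k$ with part of Lab V: 1/24 of it earns 1.75.
Total value = 116.75.

116.75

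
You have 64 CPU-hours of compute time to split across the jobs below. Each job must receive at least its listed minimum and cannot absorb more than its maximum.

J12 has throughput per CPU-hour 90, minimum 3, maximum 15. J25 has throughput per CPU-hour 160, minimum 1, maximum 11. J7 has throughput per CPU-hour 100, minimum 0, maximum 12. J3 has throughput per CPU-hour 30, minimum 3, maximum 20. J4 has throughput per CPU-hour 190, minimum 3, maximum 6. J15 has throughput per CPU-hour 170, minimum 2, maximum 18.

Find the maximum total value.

8510

Meeting every minimum uses 3+1+0+3+3+2 = 12 CPU-hours, leaving 52.
Order the jobs by throughput per CPU-hour: J4 190 > J15 170 > J25 160 > J7 100 > J12 90 > J3 30.
Give J4 3 more to hit its cap of 6 → 49 left.
J15: +16 to 18 (cap) → 33 left.
J25 takes 10 more to reach its cap of 11 → 23 left.
J7 takes 12 more to reach its cap of 12 → 11 left.
Only 11 left; J12 takes them to reach 14.
Total = 90×14 + 160×11 + 100×12 + 30×3 + 190×6 + 170×18 = 8510.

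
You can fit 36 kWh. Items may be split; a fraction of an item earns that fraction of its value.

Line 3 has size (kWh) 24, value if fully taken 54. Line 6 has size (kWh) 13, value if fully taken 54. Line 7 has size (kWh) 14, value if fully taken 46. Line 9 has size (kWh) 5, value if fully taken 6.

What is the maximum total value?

Best value per unit of size first: Line 6 54/13≈4.15, Line 7 46/14≈3.29, Line 3 54/24≈2.25, Line 9 6/5≈1.2.
All 13 kWh of Line 6 fit (value 54) ; 23 remain.
All 14 kWh of Line 7 fit (value 46) ; 9 remain.
9 kWh left: a 9/24 share of Line 3 gives 54×9/24 = 20.25.
Total value = 120.25.

120.25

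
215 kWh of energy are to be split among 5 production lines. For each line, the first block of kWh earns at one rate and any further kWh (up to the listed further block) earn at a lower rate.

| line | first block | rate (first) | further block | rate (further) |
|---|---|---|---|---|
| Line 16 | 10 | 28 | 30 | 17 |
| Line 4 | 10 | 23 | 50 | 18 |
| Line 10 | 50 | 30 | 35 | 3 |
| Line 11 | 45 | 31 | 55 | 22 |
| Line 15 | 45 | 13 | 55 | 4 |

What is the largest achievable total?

5425

Treat each block as its own option and order by rate: Line 11/tier1 31 > Line 10/tier1 30 > Line 16/tier1 28 > Line 4/tier1 23 > Line 11/tier2 22 > Line 4/tier2 18 > Line 16/tier2 17 > Line 15/tier1 13 > Line 15/tier2 4 > Line 10/tier2 3.
Line 11 tier1 at 31: fill all 45 ; 170 left.
Line 10/tier1 (30): +50 ; 120 left.
Line 16 tier1 at 28: fill all 10 ; 110 left.
Line 4/tier1 (23): +10 ; 100 left.
Line 11 tier2 at 22: fill all 55 ; 45 left.
Line 4/tier2: +45 of 50 at 18; pool empty.
Total = 31×45 + 30×50 + 28×10 + 23×10 + 22×55 + 18×45 = 5425.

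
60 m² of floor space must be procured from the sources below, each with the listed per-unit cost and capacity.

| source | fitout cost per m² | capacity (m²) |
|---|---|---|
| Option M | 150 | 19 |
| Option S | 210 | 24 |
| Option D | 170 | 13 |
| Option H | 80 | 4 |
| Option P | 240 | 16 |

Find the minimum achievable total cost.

10420

Use sources in increasing cost order.
Option H (80): use full 4 ; 56 m² to go.
Option M at 150: take all 19 m² ; 37 still needed.
Option D at 170: take all 13 m² ; 24 still needed.
Option S (210): use full 24 ; 0 m² to go.
Option P: unused.
Cost = 4×80 + 19×150 + 13×170 + 24×210 = 10420.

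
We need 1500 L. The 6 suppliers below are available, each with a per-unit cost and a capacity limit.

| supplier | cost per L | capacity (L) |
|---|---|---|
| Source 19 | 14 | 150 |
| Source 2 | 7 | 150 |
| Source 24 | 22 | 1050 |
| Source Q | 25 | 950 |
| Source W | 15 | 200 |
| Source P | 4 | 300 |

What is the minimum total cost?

22750

Use suppliers in increasing cost order.
Source P at 4: take all 300 L — 1200 still needed.
Source 2 (7): use full 150 — 1050 L to go.
Source 19 (14): use full 150 — 900 L to go.
Source W at 15: take all 200 L — 700 still needed.
Source 24 at 22: take 700 of its 1050 — requirement met.
Source Q: unused.
Cost = 300×4 + 150×7 + 150×14 + 200×15 + 700×22 = 22750.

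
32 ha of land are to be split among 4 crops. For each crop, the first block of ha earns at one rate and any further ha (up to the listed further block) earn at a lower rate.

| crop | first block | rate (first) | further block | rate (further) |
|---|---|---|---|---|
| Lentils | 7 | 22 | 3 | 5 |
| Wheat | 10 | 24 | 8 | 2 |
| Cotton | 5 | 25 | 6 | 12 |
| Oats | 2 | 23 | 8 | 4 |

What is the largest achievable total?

Rank every tier by rate: Cotton/first 25 > Wheat/first 24 > Oats/first 23 > Lentils/first 22 > Cotton/second 12 > Lentils/second 5 > Oats/second 4 > Wheat/second 2.
Cotton first at 25: fill all 5 ; 27 left.
Wheat first at 24: fill all 10 ; 17 left.
Fill Oats first block (2 at 23) ; 15 left.
Fill Lentils first block (7 at 22) ; 8 left.
Cotton second at 12: fill all 6 ; 2 left.
Lentils/second: +2 of 3 at 5; pool empty.
Total = 25×5 + 24×10 + 23×2 + 22×7 + 12×6 + 5×2 = 647.

647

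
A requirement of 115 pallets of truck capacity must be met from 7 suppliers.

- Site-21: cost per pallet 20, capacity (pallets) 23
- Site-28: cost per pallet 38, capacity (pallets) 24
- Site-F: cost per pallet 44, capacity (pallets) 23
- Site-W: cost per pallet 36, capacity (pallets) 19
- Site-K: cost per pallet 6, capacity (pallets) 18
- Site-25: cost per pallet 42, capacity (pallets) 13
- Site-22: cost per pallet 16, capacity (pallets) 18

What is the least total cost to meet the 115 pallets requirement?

2998

Cheapest first:
Site-K (6): use full 18 → 97 pallets to go.
Site-22 at 16: take all 18 pallets → 79 still needed.
Take 23 from Site-21 at 20 → need 56 more.
Take 19 from Site-W at 36 → need 37 more.
Site-28 at 38: take all 24 pallets → 13 still needed.
Site-25 at 42: take all 13 pallets → 0 still needed.
Site-F: unused.
Cost = 18×6 + 18×16 + 23×20 + 19×36 + 24×38 + 13×42 = 2998.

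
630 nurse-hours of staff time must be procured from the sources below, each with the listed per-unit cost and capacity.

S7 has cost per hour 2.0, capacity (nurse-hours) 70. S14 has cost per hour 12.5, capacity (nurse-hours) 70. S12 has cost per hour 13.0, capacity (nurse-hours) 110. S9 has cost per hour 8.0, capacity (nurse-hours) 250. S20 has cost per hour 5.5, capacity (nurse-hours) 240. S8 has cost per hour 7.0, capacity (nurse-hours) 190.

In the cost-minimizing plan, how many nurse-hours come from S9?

Use sources in increasing cost order.
S7 at 2.0: take all 70 nurse-hours → 560 still needed.
S20 at 5.5: take all 240 nurse-hours → 320 still needed.
S8 at 7.0: take all 190 nurse-hours → 130 still needed.
S9 (8.0): take the remaining 130 → done.
S14, S12: unused.

130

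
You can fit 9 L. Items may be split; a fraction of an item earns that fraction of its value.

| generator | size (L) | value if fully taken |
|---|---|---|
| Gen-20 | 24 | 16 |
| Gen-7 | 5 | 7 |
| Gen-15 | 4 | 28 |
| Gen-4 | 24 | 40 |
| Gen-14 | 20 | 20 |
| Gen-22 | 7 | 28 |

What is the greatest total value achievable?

Rank by value-to-size ratio: Gen-15 28/4≈7, Gen-22 28/7≈4, Gen-4 40/24≈1.67, Gen-7 7/5≈1.4, Gen-14 20/20≈1, Gen-20 16/24≈0.667.
Take all of Gen-15 (4 L, value 28) — 5 L left.
Fill the last 5 L with part of Gen-22: 5/7 of it earns 20.
Total value = 48.

48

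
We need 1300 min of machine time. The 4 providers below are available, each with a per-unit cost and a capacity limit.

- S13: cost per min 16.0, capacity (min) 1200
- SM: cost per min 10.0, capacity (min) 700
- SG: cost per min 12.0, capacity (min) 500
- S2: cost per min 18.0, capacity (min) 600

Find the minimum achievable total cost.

14600

Use providers in increasing cost order.
SM at 10.0: take all 700 min → 600 still needed.
Take 500 from SG at 12.0 → need 100 more.
S13 at 16.0: take 100 of its 1200 → requirement met.
S2: unused.
Cost = 700×10.0 + 500×12.0 + 100×16.0 = 14600.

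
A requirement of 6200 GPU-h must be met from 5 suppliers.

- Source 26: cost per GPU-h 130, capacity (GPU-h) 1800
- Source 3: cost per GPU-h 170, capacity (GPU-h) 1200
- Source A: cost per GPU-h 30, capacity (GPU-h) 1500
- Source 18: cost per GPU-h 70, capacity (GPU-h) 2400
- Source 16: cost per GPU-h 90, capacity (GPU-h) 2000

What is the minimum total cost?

Use suppliers in increasing cost order.
Source A (30): use full 1500 ; 4700 GPU-h to go.
Source 18 (70): use full 2400 ; 2300 GPU-h to go.
Source 16 (90): use full 2000 ; 300 GPU-h to go.
Take 300 from Source 26 at 130 to finish.
Source 3: unused.
Cost = 1500×30 + 2400×70 + 2000×90 + 300×130 = 432000.

432000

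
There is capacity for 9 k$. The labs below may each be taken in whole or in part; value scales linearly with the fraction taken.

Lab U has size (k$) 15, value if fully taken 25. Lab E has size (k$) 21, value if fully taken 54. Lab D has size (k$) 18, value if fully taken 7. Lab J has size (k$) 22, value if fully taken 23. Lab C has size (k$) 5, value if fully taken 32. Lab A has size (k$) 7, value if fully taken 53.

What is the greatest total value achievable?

65.8

Rank by value-to-size ratio: Lab A 53/7≈7.57, Lab C 32/5≈6.4, Lab E 54/21≈2.57, Lab U 25/15≈1.67, Lab J 23/22≈1.05, Lab D 7/18≈0.389.
Take all of Lab A (7 k$, value 53) — 2 k$ left.
2 k$ left: a 2/5 share of Lab C gives 32×2/5 = 12.8.
Total value = 65.8.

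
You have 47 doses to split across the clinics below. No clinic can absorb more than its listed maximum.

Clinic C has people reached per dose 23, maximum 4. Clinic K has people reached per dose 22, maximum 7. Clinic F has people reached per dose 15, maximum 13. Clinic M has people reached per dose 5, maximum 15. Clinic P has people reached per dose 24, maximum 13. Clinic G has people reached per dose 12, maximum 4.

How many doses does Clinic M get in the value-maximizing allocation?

Highest people reached per dose first: Clinic P 24 > Clinic C 23 > Clinic K 22 > Clinic F 15 > Clinic G 12 > Clinic M 5.
Clinic P takes 13 to reach its cap of 13 ; 34 left.
Clinic C: +4 to 4 (cap) ; 30 left.
Clinic K takes 7 to reach its cap of 7 ; 23 left.
Give Clinic F 13 to hit its cap of 13 ; 10 left.
Clinic G: +4 to 4 (cap) ; 6 left.
Clinic M: +6 (room for 15) → 6. Pool exhausted.

6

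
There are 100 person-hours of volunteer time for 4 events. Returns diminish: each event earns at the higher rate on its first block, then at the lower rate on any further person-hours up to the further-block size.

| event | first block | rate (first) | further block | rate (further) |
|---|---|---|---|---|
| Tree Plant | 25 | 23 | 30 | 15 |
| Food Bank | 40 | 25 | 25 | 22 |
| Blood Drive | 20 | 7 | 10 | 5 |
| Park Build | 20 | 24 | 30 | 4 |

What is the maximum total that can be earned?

2385

Order all 8 blocks by rate: Food Bank/tier1 25 > Park Build/tier1 24 > Tree Plant/tier1 23 > Food Bank/tier2 22 > Tree Plant/tier2 15 > Blood Drive/tier1 7 > Blood Drive/tier2 5 > Park Build/tier2 4.
Food Bank/tier1 (25): +40 — 60 left.
Park Build tier1 at 24: fill all 20 — 40 left.
Tree Plant tier1 at 23: fill all 25 — 15 left.
Food Bank tier2 at 22: only 15 left, fill 15.
Total = 25×40 + 24×20 + 23×25 + 22×15 = 2385.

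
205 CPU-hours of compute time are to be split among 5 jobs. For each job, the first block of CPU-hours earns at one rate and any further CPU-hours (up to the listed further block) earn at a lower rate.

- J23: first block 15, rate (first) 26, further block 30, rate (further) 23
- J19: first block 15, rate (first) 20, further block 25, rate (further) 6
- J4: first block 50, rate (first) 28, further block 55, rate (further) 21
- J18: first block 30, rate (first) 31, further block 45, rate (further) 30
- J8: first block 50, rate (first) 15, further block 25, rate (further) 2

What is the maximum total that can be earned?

Order all 10 blocks by rate: J18/tier1 31 > J18/tier2 30 > J4/tier1 28 > J23/tier1 26 > J23/tier2 23 > J4/tier2 21 > J19/tier1 20 > J8/tier1 15 > J19/tier2 6 > J8/tier2 2.
J18/tier1 (31): +30 ; 175 left.
J18/tier2 (30): +45 ; 130 left.
Fill J4 tier1 block (50 at 28) ; 80 left.
J23 tier1 at 26: fill all 15 ; 65 left.
J23 tier2 at 23: fill all 30 ; 35 left.
J4/tier2: +35 of 55 at 21; pool empty.
Total = 31×30 + 30×45 + 28×50 + 26×15 + 23×30 + 21×35 = 5495.

5495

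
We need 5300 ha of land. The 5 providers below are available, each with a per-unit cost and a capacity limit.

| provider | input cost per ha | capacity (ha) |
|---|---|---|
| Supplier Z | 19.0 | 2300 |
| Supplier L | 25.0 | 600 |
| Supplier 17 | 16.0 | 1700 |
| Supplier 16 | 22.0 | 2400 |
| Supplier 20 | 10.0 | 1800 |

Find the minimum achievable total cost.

Use providers in increasing cost order.
Take 1800 from Supplier 20 at 10.0 ; need 3500 more.
Supplier 17 at 16.0: take all 1700 ha ; 1800 still needed.
Supplier Z (19.0): take the remaining 1800 ; done.
Supplier 16, Supplier L: unused.
Cost = 1800×10.0 + 1700×16.0 + 1800×19.0 = 79400.

79400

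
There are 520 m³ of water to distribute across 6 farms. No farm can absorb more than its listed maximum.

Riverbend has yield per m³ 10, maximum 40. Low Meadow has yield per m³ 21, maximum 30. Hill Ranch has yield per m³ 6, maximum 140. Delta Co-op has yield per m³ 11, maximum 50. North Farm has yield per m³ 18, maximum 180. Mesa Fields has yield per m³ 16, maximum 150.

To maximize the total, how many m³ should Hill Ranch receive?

Rank by yield per m³: Low Meadow 21 > North Farm 18 > Mesa Fields 16 > Delta Co-op 11 > Riverbend 10 > Hill Ranch 6.
Give Low Meadow 30 to hit its cap of 30 ; 490 left.
Give North Farm 180 to hit its cap of 180 ; 310 left.
Give Mesa Fields 150 to hit its cap of 150 ; 160 left.
Give Delta Co-op 50 to hit its cap of 50 ; 110 left.
Riverbend takes 40 to reach its cap of 40 ; 70 left.
Hill Ranch has room for 140 but only 70 remain, so it gets 70.

70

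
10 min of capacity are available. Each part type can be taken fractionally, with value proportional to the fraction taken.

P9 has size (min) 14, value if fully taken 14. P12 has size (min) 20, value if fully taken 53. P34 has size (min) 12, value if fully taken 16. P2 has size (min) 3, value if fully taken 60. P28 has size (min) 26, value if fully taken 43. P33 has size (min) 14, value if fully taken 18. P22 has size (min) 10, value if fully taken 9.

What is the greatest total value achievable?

78.55

Best value per unit of size first: P2 60/3≈20, P12 53/20≈2.65, P28 43/26≈1.65, P34 16/12≈1.33, P33 18/14≈1.29, P9 14/14≈1, P22 9/10≈0.9.
Take all of P2 (3 min, value 60) → 7 min left.
Only 7 min remain; take 7/20 of P12 for value 53×7/20 = 18.55.
Total value = 78.55.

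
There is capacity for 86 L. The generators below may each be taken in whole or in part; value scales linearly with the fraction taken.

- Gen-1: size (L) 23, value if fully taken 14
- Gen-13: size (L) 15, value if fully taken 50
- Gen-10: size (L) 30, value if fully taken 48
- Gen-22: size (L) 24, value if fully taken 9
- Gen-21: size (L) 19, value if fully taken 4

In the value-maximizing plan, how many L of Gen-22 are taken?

Rank by value-to-size ratio: Gen-13 50/15≈3.33, Gen-10 48/30≈1.6, Gen-1 14/23≈0.609, Gen-22 9/24≈0.375, Gen-21 4/19≈0.211.
All 15 L of Gen-13 fit (value 50) → 71 remain.
Gen-10: take in full, 30 L for value 48 → 41 left.
Take all of Gen-1 (23 L, value 14) → 18 L left.
Fill the last 18 L with part of Gen-22: 18/24 of it earns 6.75.

18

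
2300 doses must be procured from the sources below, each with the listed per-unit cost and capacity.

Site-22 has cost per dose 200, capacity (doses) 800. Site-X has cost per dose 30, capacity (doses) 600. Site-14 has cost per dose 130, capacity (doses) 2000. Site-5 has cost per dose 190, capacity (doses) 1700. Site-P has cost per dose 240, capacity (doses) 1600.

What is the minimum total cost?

Cheapest first:
Take 600 from Site-X at 30 — need 1700 more.
Site-14 (130): take the remaining 1700 — done.
Site-5, Site-22, Site-P: unused.
Cost = 600×30 + 1700×130 = 239000.

239000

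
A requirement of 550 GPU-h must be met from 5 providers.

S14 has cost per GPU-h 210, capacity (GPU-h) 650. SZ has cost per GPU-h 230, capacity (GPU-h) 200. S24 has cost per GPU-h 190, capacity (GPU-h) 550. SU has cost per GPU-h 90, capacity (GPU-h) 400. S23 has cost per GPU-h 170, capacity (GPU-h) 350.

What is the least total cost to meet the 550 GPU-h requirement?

61500

Use providers in increasing cost order.
Take 400 from SU at 90 — need 150 more.
S23 at 170: take 150 of its 350 — requirement met.
S24, S14, SZ: unused.
Cost = 400×90 + 150×170 = 61500.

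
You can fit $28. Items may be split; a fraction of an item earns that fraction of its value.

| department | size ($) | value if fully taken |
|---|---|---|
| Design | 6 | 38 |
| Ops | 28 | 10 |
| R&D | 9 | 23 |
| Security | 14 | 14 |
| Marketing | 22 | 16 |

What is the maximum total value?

74

Rank by value-to-size ratio: Design 38/6≈6.33, R&D 23/9≈2.56, Security 14/14≈1, Marketing 16/22≈0.727, Ops 10/28≈0.357.
All 6 $ of Design fit (value 38) — 22 remain.
Take all of R&D (9 $, value 23) — 13 $ left.
13 $ left: a 13/14 share of Security gives 14×13/14 = 13.
Total value = 74.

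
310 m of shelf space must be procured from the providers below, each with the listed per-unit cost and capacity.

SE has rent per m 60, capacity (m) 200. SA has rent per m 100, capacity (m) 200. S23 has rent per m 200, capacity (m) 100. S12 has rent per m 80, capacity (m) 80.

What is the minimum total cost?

Use providers in increasing cost order.
SE (60): use full 200 → 110 m to go.
Take 80 from S12 at 80 → need 30 more.
SA (100): take the remaining 30 → done.
S23: unused.
Cost = 200×60 + 80×80 + 30×100 = 21400.

21400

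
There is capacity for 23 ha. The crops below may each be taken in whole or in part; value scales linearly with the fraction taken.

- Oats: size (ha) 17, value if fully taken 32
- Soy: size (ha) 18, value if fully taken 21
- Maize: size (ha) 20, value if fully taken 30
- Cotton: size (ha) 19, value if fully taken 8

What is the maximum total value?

41

Sort by value density: Oats 32/17≈1.88, Maize 30/20≈1.5, Soy 21/18≈1.17, Cotton 8/19≈0.421.
All 17 ha of Oats fit (value 32) ; 6 remain.
6 ha left: a 6/20 share of Maize gives 30×6/20 = 9.
Total value = 41.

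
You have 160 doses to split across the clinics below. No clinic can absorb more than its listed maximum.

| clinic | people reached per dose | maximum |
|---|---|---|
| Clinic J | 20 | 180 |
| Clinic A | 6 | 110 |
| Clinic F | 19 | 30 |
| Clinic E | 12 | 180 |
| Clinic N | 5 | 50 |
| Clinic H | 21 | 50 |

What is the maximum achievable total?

3250

Order the clinics by people reached per dose: Clinic H 21 > Clinic J 20 > Clinic F 19 > Clinic E 12 > Clinic A 6 > Clinic N 5.
Clinic H takes 50 to reach its cap of 50 ; 110 left.
Clinic J has room for 180 but only 110 remain, so it gets 110.
Total = 20×110 + 21×50 = 3250.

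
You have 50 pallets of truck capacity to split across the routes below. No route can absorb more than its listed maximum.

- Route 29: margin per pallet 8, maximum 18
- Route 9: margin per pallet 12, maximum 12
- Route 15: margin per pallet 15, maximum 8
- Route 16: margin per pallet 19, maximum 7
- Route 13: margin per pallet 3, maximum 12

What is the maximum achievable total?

556

Order the routes by margin per pallet: Route 16 19 > Route 15 15 > Route 9 12 > Route 29 8 > Route 13 3.
Route 16 takes 7 to reach its cap of 7 ; 43 left.
Give Route 15 8 to hit its cap of 8 ; 35 left.
Route 9 takes 12 to reach its cap of 12 ; 23 left.
Route 29: +18 to 18 (cap) ; 5 left.
Only 5 left; Route 13 takes them to reach 5.
Total = 8×18 + 12×12 + 15×8 + 19×7 + 3×5 = 556.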